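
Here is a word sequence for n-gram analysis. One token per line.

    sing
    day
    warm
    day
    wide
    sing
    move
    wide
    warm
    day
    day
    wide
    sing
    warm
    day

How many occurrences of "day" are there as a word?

Scanning the 15 tokens for "day":
  position 2: day
  position 4: day
  position 10: day
  position 11: day
  position 15: day

5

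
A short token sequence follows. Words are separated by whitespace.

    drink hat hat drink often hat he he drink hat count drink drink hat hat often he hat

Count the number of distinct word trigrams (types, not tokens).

15

18 tokens → 16 trigram windows in total.
Repeated trigrams (each contributes count−1 duplicates):
  drink hat hat: 2
1 duplicate windows → 16 − 1 = 15 distinct.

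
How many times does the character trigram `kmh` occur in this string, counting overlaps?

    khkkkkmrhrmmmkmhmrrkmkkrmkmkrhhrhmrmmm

1

Sliding a length-3 window over the 38 characters (36 positions):
  position 14–16: kmh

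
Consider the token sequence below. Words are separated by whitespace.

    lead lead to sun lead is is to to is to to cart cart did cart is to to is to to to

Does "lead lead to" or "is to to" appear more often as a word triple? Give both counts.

"lead lead to": 1 occurrence
"is to to": 4 occurrences

"is to to" (4 vs 1)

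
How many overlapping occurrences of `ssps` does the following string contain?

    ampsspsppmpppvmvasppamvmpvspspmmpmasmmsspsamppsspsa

3

Sliding a length-4 window over the 51 characters (48 positions):
  position 4–7: ssps
  position 39–42: ssps
  position 47–50: ssps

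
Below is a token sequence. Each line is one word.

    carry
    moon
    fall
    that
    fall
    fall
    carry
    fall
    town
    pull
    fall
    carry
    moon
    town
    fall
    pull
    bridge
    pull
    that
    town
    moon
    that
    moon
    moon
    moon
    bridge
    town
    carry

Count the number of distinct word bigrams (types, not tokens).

24

28 tokens → 27 bigram windows in total.
Repeated bigrams (each contributes count−1 duplicates):
  carry moon: 2
  fall carry: 2
  moon moon: 2
3 duplicate windows → 27 − 3 = 24 distinct.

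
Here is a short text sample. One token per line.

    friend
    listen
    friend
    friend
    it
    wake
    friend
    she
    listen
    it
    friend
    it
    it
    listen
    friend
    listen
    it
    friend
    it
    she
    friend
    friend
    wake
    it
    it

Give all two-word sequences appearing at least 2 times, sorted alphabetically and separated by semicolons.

Bigram counts meeting the condition (at least 2 times):
  friend friend: 2
  friend it: 3
  friend listen: 2
  it friend: 2
  it it: 2
  listen friend: 2
  listen it: 2

friend friend; friend it; friend listen; it friend; it it; listen friend; listen it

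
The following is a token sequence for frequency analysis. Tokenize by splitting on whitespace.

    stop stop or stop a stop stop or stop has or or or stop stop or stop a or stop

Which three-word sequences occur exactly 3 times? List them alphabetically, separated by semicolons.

stop or stop; stop stop or

Trigram counts meeting the condition (exactly 3 times):
  stop or stop: 3
  stop stop or: 3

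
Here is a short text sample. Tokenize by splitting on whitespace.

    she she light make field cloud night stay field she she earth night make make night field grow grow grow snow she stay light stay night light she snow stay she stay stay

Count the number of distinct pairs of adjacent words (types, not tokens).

33 tokens → 32 bigram windows in total.
Repeated bigrams (each contributes count−1 duplicates):
  grow grow: 2
  she she: 2
  she stay: 2
3 duplicate windows → 32 − 3 = 29 distinct.

29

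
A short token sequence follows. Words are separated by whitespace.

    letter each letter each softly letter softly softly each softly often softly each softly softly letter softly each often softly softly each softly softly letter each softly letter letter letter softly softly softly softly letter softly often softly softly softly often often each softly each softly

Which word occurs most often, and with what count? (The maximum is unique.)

Unigram frequencies (highest first):
  softly: 23
  letter: 9
  each: 9
  often: 5

"softly", 23 times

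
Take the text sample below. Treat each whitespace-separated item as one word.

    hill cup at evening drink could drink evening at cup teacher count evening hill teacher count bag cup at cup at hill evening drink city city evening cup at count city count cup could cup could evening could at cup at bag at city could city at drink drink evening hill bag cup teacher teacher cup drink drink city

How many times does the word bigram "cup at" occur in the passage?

Scanning the 58 overlapping bigram windows for "cup at":
  position 2–3: cup at
  position 18–19: cup at
  position 20–21: cup at
  position 28–29: cup at
  position 40–41: cup at

5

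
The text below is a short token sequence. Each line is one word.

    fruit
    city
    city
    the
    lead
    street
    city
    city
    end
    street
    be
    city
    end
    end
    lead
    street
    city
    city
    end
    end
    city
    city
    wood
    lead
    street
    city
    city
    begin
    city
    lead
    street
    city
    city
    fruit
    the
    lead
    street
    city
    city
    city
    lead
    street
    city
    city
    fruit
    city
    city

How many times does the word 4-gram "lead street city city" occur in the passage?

Scanning the 44 overlapping 4-gram windows for "lead street city city":
  position 5–8: lead street city city
  position 15–18: lead street city city
  position 24–27: lead street city city
  position 30–33: lead street city city
  position 36–39: lead street city city
  position 41–44: lead street city city

6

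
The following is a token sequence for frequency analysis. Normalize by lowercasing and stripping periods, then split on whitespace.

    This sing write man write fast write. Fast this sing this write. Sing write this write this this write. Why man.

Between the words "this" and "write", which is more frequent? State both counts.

"write" (7 vs 6)

"this": 6 occurrences
"write": 7 occurrences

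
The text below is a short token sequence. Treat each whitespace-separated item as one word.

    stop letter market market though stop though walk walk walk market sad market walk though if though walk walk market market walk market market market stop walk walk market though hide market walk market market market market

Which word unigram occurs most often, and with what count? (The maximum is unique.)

"market", 15 times

Unigram frequencies (highest first):
  market: 15
  walk: 10
  though: 5
  stop: 3
  letter: 1
  sad: 1
  … (2 more, each ≤ 1)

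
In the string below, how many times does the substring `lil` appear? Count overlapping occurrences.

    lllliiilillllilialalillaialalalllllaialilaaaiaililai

5

Sliding a length-3 window over the 52 characters (50 positions):
  position 8–10: lil
  position 13–15: lil
  position 20–22: lil
  position 39–41: lil
  position 48–50: lil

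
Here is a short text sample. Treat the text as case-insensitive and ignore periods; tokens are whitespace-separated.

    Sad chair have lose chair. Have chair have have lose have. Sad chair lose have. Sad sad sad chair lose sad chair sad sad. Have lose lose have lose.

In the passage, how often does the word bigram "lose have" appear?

Scanning the 28 overlapping bigram windows for "lose have":
  position 10–11: lose have
  position 14–15: lose have
  position 27–28: lose have

3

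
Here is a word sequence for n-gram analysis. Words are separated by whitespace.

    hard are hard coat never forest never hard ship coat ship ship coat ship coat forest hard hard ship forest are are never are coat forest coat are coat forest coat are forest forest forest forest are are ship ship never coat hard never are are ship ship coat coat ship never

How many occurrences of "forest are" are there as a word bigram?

Scanning the 51 overlapping bigram windows for "forest are":
  position 20–21: forest are
  position 36–37: forest are

2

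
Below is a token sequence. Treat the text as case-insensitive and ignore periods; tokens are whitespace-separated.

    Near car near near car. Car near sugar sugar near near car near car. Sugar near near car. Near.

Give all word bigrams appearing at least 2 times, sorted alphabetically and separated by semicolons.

Bigram counts meeting the condition (at least 2 times):
  car near: 4
  near car: 5
  near near: 3
  sugar near: 2

car near; near car; near near; sugar near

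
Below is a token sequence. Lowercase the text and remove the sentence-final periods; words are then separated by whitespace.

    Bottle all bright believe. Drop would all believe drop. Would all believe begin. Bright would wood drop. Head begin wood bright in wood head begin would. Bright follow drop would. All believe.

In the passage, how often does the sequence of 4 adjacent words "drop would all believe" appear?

3

Scanning the 29 overlapping 4-gram windows for "drop would all believe":
  position 5–8: drop would all believe
  position 9–12: drop would all believe
  position 29–32: drop would all believe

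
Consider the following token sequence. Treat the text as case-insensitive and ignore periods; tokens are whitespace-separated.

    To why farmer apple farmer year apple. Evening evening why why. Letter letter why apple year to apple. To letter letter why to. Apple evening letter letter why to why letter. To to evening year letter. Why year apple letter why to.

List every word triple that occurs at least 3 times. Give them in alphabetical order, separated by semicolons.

letter letter why; letter why to

Trigram counts meeting the condition (at least 3 times):
  letter letter why: 3
  letter why to: 3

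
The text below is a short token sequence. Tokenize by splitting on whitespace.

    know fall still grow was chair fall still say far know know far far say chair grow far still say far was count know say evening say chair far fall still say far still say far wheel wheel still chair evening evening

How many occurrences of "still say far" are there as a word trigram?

Scanning the 40 overlapping trigram windows for "still say far":
  position 8–10: still say far
  position 19–21: still say far
  position 31–33: still say far
  position 34–36: still say far

4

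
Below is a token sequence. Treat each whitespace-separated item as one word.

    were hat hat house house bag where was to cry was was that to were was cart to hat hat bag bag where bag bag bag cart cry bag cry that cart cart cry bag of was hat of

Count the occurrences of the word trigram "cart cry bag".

2

Scanning the 37 overlapping trigram windows for "cart cry bag":
  position 27–29: cart cry bag
  position 33–35: cart cry bag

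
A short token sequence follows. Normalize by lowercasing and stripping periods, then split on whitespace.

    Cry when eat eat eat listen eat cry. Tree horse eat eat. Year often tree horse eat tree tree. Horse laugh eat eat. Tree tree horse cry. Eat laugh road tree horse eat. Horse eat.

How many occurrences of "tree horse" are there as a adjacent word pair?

5

Scanning the 34 overlapping bigram windows for "tree horse":
  position 9–10: tree horse
  position 15–16: tree horse
  position 19–20: tree horse
  position 25–26: tree horse
  position 31–32: tree horse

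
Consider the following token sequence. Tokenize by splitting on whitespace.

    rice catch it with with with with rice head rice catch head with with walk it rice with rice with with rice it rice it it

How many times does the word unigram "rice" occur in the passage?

Scanning the 26 tokens for "rice":
  position 1: rice
  position 8: rice
  position 10: rice
  position 17: rice
  position 19: rice
  position 22: rice
  position 24: rice

7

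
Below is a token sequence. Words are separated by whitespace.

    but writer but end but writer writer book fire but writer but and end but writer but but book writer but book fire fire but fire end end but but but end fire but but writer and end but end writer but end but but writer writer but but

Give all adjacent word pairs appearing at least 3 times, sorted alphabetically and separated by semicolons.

but but; but end; but writer; end but; fire but; writer but

Bigram counts meeting the condition (at least 3 times):
  but but: 6
  but end: 4
  but writer: 6
  end but: 5
  fire but: 3
  writer but: 6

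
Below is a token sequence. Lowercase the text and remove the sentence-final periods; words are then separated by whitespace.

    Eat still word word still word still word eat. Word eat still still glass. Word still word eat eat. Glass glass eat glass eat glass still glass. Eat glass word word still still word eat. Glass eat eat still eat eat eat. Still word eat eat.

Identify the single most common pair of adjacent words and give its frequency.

"still word", 6 times

Bigram frequencies (highest first):
  still word: 6
  word eat: 5
  eat eat: 5
  eat glass: 5
  eat still: 4
  word still: 4
  … (9 more, each ≤ 4)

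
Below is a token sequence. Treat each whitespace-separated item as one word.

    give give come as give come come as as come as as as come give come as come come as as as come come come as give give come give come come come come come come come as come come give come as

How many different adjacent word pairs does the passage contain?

43 tokens → 42 bigram windows in total.
Repeated bigrams (each contributes count−1 duplicates):
  come come: 11
  come as: 8
  give come: 6
  as as: 5
  as come: 5
  come give: 3
  as give: 2
  give give: 2
34 duplicate windows → 42 − 34 = 8 distinct.

8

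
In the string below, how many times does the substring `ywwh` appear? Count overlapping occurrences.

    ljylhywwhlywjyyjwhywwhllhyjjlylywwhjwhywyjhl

3

Sliding a length-4 window over the 44 characters (41 positions):
  position 6–9: ywwh
  position 19–22: ywwh
  position 32–35: ywwh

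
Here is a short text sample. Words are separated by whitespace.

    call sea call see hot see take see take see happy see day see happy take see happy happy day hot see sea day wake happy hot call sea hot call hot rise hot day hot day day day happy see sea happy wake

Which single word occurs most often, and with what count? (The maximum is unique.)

"see", 9 times

Unigram frequencies (highest first):
  see: 9
  hot: 7
  happy: 7
  day: 7
  call: 4
  sea: 4
  … (3 more, each ≤ 3)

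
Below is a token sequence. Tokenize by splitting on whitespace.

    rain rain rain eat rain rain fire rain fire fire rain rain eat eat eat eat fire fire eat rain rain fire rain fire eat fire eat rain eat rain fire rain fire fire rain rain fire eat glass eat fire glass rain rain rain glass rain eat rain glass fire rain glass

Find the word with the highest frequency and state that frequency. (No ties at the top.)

Unigram frequencies (highest first):
  rain: 22
  fire: 14
  eat: 12
  glass: 5

"rain", 22 times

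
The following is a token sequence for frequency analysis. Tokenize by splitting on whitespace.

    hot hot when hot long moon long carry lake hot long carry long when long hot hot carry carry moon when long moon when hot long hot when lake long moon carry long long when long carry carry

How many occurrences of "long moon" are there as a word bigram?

Scanning the 37 overlapping bigram windows for "long moon":
  position 5–6: long moon
  position 22–23: long moon
  position 30–31: long moon

3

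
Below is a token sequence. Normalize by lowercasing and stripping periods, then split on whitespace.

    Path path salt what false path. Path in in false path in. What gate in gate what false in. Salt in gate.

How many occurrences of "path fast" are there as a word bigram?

Scanning the 21 overlapping bigram windows for "path fast":
  (none found)

0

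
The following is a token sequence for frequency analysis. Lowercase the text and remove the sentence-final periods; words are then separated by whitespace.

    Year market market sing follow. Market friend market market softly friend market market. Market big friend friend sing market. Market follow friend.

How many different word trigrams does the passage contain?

19

22 tokens → 20 trigram windows in total.
Repeated trigrams (each contributes count−1 duplicates):
  friend market market: 2
1 duplicate windows → 20 − 1 = 19 distinct.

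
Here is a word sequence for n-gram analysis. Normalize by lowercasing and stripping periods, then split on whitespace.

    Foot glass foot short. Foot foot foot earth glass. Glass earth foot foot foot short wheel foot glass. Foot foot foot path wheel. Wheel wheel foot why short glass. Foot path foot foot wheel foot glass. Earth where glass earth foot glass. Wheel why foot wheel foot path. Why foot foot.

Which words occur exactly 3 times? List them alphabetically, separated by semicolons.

path; short; why

Unigram counts meeting the condition (exactly 3 times):
  path: 3
  short: 3
  why: 3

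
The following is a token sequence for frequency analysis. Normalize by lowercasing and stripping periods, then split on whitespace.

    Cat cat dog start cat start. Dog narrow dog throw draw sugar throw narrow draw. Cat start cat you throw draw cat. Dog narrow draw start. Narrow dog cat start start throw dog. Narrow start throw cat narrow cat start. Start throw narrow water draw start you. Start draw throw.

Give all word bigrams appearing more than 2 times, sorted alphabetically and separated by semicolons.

cat start; dog narrow; start throw

Bigram counts meeting the condition (more than 2 times):
  cat start: 4
  dog narrow: 3
  start throw: 3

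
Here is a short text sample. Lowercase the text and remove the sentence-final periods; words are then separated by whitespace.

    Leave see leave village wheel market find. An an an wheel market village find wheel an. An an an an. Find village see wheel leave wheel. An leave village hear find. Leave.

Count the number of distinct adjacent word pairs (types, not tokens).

32 tokens → 31 bigram windows in total.
Repeated bigrams (each contributes count−1 duplicates):
  an an: 6
  leave village: 2
  wheel an: 2
  wheel market: 2
8 duplicate windows → 31 − 8 = 23 distinct.

23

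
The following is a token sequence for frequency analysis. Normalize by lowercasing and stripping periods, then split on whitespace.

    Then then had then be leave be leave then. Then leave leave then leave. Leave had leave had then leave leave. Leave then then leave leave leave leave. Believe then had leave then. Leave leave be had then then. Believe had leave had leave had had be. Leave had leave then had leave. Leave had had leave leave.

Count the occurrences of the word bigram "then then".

4

Scanning the 57 overlapping bigram windows for "then then":
  position 1–2: then then
  position 9–10: then then
  position 23–24: then then
  position 38–39: then then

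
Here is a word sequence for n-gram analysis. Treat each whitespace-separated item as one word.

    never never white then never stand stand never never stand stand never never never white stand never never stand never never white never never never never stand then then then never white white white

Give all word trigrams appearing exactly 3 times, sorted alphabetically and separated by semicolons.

never never never; never never stand; never never white

Trigram counts meeting the condition (exactly 3 times):
  never never never: 3
  never never stand: 3
  never never white: 3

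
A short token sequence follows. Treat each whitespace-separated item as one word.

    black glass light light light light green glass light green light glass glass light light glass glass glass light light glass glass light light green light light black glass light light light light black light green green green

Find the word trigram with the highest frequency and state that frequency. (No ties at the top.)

"glass light light", 5 times

Trigram frequencies (highest first):
  glass light light: 5
  light light light: 4
  light glass glass: 3
  glass glass light: 3
  black glass light: 2
  light light green: 2
  … (14 more, each ≤ 2)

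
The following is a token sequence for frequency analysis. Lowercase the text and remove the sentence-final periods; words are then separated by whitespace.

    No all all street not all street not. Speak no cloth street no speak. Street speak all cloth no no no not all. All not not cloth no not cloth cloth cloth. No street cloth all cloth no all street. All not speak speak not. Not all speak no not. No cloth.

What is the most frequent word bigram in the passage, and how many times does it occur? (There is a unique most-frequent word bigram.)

Bigram frequencies (highest first):
  cloth no: 4
  all street: 3
  not all: 3
  no not: 3
  no all: 2
  all all: 2
  … (24 more, each ≤ 2)

"cloth no", 4 times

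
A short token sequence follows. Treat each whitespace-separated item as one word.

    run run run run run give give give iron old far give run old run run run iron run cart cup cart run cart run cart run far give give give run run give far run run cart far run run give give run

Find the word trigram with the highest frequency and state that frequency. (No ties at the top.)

Trigram frequencies (highest first):
  run run run: 4
  run run give: 3
  run give give: 2
  give give give: 2
  cart run cart: 2
  run cart run: 2
  … (25 more, each ≤ 2)

"run run run", 4 times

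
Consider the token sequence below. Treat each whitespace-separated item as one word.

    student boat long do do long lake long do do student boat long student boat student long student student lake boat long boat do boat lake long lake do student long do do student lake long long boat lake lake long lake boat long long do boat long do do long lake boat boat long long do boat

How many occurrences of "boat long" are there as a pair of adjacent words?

Scanning the 57 overlapping bigram windows for "boat long":
  position 2–3: boat long
  position 12–13: boat long
  position 21–22: boat long
  position 43–44: boat long
  position 47–48: boat long
  position 54–55: boat long

6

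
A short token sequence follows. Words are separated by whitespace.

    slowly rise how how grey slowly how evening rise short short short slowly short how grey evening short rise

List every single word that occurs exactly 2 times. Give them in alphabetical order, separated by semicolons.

Unigram counts meeting the condition (exactly 2 times):
  evening: 2
  grey: 2

evening; grey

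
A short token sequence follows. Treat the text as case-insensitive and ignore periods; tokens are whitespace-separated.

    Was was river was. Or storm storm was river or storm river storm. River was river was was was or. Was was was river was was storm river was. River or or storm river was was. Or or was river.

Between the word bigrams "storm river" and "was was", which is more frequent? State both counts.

"was was" (7 vs 4)

"storm river": 4 occurrences
"was was": 7 occurrences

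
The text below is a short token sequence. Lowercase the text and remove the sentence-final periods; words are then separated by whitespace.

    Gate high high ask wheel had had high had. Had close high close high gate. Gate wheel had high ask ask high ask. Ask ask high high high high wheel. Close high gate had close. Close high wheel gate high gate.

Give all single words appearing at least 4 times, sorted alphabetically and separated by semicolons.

Unigram counts meeting the condition (at least 4 times):
  ask: 6
  close: 5
  gate: 6
  had: 6
  high: 14
  wheel: 4

ask; close; gate; had; high; wheel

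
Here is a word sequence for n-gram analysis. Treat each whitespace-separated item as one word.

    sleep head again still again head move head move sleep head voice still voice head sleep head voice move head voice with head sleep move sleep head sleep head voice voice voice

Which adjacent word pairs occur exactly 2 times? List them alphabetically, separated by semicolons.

head move; move head; move sleep; voice voice

Bigram counts meeting the condition (exactly 2 times):
  head move: 2
  move head: 2
  move sleep: 2
  voice voice: 2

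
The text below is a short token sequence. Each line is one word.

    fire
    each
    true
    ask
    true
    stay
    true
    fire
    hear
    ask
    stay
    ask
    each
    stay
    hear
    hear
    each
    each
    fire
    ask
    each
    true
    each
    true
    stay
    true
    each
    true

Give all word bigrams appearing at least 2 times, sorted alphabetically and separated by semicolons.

ask each; each true; stay true; true each; true stay

Bigram counts meeting the condition (at least 2 times):
  ask each: 2
  each true: 4
  stay true: 2
  true each: 2
  true stay: 2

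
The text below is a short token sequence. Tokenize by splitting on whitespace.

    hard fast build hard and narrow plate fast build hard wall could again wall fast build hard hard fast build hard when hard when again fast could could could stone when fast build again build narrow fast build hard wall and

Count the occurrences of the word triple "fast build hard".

5

Scanning the 39 overlapping trigram windows for "fast build hard":
  position 2–4: fast build hard
  position 8–10: fast build hard
  position 15–17: fast build hard
  position 19–21: fast build hard
  position 37–39: fast build hard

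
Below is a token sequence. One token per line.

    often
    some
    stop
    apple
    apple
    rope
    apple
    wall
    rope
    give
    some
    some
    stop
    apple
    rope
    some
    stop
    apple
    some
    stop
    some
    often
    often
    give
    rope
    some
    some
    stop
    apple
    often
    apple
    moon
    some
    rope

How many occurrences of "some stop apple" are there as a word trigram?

4

Scanning the 32 overlapping trigram windows for "some stop apple":
  position 2–4: some stop apple
  position 12–14: some stop apple
  position 16–18: some stop apple
  position 27–29: some stop apple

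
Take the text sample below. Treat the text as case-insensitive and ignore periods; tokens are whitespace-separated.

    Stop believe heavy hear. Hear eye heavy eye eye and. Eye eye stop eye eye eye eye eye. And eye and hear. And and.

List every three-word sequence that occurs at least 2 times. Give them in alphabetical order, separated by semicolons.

eye and eye; eye eye and; eye eye eye

Trigram counts meeting the condition (at least 2 times):
  eye and eye: 2
  eye eye and: 2
  eye eye eye: 3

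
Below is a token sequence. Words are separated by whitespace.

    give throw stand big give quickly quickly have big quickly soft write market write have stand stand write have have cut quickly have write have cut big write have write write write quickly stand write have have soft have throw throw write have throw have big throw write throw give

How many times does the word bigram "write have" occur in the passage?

6

Scanning the 49 overlapping bigram windows for "write have":
  position 14–15: write have
  position 18–19: write have
  position 24–25: write have
  position 28–29: write have
  position 35–36: write have
  position 42–43: write have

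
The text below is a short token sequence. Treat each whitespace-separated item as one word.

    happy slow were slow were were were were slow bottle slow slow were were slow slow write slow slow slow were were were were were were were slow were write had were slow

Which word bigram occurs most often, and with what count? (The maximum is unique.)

"were were", 10 times

Bigram frequencies (highest first):
  were were: 10
  slow were: 5
  were slow: 5
  slow slow: 4
  happy slow: 1
  slow bottle: 1
  … (6 more, each ≤ 1)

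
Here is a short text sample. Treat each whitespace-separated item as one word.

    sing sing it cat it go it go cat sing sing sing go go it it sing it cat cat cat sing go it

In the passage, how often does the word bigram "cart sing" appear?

Scanning the 23 overlapping bigram windows for "cart sing":
  (none found)

0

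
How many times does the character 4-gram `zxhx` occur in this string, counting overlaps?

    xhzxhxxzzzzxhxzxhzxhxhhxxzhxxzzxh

Sliding a length-4 window over the 33 characters (30 positions):
  position 3–6: zxhx
  position 11–14: zxhx
  position 18–21: zxhx

3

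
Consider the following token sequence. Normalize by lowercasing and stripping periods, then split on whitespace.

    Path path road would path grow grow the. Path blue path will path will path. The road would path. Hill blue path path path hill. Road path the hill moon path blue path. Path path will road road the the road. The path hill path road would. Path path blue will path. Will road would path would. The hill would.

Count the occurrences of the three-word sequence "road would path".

4

Scanning the 58 overlapping trigram windows for "road would path":
  position 3–5: road would path
  position 17–19: road would path
  position 46–48: road would path
  position 54–56: road would path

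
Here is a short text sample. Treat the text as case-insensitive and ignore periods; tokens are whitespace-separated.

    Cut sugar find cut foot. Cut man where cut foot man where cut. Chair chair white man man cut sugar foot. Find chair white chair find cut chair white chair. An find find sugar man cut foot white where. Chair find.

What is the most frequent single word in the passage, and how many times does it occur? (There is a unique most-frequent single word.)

"cut", 8 times

Unigram frequencies (highest first):
  cut: 8
  chair: 7
  find: 6
  man: 5
  foot: 4
  white: 4
  … (3 more, each ≤ 3)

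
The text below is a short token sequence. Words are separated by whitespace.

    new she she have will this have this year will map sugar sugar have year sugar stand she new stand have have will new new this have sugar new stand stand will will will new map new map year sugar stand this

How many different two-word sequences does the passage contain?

33

42 tokens → 41 bigram windows in total.
Repeated bigrams (each contributes count−1 duplicates):
  have will: 2
  new map: 2
  new stand: 2
  sugar stand: 2
  this have: 2
  will new: 2
  will will: 2
  year sugar: 2
8 duplicate windows → 41 − 8 = 33 distinct.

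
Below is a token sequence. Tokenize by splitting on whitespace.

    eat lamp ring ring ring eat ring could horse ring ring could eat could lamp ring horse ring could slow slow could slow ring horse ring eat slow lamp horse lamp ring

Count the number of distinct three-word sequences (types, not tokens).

29

32 tokens → 30 trigram windows in total.
Repeated trigrams (each contributes count−1 duplicates):
  ring horse ring: 2
1 duplicate windows → 30 − 1 = 29 distinct.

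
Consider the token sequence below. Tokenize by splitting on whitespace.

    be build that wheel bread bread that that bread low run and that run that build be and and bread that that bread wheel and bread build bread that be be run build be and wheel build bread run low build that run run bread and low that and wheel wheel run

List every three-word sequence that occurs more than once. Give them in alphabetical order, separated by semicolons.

Trigram counts meeting the condition (more than once):
  bread that that: 2
  build be and: 2
  that that bread: 2

bread that that; build be and; that that bread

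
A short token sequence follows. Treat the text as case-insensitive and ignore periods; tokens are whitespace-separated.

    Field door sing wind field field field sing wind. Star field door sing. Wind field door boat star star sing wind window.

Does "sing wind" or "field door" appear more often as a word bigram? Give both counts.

"sing wind": 4 occurrences
"field door": 3 occurrences

"sing wind" (4 vs 3)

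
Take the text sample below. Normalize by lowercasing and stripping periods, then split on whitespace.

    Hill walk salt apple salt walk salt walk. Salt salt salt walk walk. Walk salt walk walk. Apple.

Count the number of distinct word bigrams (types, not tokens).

18 tokens → 17 bigram windows in total.
Repeated bigrams (each contributes count−1 duplicates):
  salt walk: 4
  walk salt: 4
  walk walk: 3
  salt salt: 2
9 duplicate windows → 17 − 9 = 8 distinct.

8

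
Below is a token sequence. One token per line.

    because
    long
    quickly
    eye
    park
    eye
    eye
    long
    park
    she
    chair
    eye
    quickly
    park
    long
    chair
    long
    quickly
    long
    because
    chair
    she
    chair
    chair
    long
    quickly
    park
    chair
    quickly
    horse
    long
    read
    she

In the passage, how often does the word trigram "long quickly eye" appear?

1

Scanning the 31 overlapping trigram windows for "long quickly eye":
  position 2–4: long quickly eye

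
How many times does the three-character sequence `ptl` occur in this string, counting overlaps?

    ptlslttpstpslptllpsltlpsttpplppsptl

3

Sliding a length-3 window over the 35 characters (33 positions):
  position 1–3: ptl
  position 14–16: ptl
  position 33–35: ptl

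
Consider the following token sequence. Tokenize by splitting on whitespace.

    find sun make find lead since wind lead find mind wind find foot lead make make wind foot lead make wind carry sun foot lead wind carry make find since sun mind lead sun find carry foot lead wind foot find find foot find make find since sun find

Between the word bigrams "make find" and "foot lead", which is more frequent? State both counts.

"make find": 3 occurrences
"foot lead": 4 occurrences

"foot lead" (4 vs 3)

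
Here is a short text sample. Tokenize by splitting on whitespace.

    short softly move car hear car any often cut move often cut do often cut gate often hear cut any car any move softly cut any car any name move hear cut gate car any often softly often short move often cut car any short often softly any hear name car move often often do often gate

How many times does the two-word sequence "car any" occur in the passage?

5

Scanning the 56 overlapping bigram windows for "car any":
  position 6–7: car any
  position 21–22: car any
  position 27–28: car any
  position 34–35: car any
  position 43–44: car any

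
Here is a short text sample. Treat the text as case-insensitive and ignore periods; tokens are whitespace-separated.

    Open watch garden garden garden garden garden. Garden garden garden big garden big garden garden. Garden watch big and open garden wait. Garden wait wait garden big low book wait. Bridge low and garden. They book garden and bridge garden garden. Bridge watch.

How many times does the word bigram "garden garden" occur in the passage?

Scanning the 42 overlapping bigram windows for "garden garden":
  position 3–4: garden garden
  position 4–5: garden garden
  position 5–6: garden garden
  position 6–7: garden garden
  position 7–8: garden garden
  position 8–9: garden garden
  position 9–10: garden garden
  position 14–15: garden garden
  position 15–16: garden garden
  position 40–41: garden garden

10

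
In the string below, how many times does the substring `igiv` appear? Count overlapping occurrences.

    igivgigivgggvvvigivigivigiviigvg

5

Sliding a length-4 window over the 32 characters (29 positions):
  position 1–4: igiv
  position 6–9: igiv
  position 16–19: igiv
  position 20–23: igiv
  position 24–27: igiv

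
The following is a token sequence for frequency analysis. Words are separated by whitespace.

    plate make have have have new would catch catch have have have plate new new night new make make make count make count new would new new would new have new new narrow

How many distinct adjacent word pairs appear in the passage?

21

33 tokens → 32 bigram windows in total.
Repeated bigrams (each contributes count−1 duplicates):
  have have: 4
  new new: 3
  new would: 3
  have new: 2
  make count: 2
  make make: 2
  would new: 2
11 duplicate windows → 32 − 11 = 21 distinct.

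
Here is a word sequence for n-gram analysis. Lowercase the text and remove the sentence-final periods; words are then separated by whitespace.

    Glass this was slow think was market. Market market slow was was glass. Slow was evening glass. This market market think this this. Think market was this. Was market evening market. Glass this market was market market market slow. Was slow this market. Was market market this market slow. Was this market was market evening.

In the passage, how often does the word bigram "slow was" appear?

4

Scanning the 54 overlapping bigram windows for "slow was":
  position 10–11: slow was
  position 14–15: slow was
  position 39–40: slow was
  position 49–50: slow was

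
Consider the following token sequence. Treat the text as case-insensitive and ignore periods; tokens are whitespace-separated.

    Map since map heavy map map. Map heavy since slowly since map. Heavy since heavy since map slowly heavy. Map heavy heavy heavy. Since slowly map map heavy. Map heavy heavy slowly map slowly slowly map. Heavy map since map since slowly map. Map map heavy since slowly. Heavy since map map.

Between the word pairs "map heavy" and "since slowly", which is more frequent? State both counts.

"map heavy": 8 occurrences
"since slowly": 4 occurrences

"map heavy" (8 vs 4)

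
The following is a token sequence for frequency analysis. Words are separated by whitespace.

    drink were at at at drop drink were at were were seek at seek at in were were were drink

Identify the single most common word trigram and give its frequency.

"drink were at", 2 times

Trigram frequencies (highest first):
  drink were at: 2
  were at at: 1
  at at at: 1
  at at drop: 1
  at drop drink: 1
  drop drink were: 1
  … (11 more, each ≤ 1)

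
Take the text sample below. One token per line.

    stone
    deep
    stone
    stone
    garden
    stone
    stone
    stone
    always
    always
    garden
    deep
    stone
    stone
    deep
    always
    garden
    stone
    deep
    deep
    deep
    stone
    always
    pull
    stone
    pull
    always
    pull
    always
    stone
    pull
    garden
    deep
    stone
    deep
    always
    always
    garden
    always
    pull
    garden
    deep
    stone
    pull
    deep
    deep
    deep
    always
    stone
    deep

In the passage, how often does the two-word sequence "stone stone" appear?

4

Scanning the 49 overlapping bigram windows for "stone stone":
  position 3–4: stone stone
  position 6–7: stone stone
  position 7–8: stone stone
  position 13–14: stone stone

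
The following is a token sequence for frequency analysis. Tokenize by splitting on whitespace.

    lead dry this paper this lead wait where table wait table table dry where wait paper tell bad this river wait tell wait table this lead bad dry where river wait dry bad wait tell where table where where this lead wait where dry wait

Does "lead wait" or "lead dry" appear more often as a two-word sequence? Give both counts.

"lead wait" (2 vs 1)

"lead wait": 2 occurrences
"lead dry": 1 occurrence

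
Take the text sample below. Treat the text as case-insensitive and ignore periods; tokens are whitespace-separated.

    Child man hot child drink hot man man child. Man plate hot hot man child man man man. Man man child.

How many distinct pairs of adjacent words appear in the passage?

11

21 tokens → 20 bigram windows in total.
Repeated bigrams (each contributes count−1 duplicates):
  man man: 5
  child man: 3
  man child: 3
  hot man: 2
9 duplicate windows → 20 − 9 = 11 distinct.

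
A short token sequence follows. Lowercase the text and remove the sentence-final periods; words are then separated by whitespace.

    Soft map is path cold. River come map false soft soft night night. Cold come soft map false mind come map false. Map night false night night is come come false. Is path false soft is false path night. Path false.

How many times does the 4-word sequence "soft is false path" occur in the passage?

1

Scanning the 38 overlapping 4-gram windows for "soft is false path":
  position 35–38: soft is false path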